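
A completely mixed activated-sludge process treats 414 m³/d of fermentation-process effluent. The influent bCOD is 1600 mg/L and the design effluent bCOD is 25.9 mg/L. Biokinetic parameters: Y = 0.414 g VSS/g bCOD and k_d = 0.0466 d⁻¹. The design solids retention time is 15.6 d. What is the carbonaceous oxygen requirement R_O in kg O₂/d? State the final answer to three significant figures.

Observed yield with endogenous decay: Y_obs = Y / (1 + k_d·θ_c) = 0.414 / (1 + 0.0466 × 15.6) = 0.414 / 1.727 = 0.2397 g VSS/g bCOD.
ΔS = 1600 − 25.9 = 1574 mg/L, so the substrate removal rate is 414 × 1574/1000 = 651.7 kg bCOD/d.
Net sludge production P_X = 0.2397 × 651.7 = 156.2 kg VSS/d.
R_O = Q·(S₀ − S) − 1.42·P_X = 651.7 − 1.42 × 156.2 = 429.8 kg O₂/d.

R_O ≈ 430 kg O₂/d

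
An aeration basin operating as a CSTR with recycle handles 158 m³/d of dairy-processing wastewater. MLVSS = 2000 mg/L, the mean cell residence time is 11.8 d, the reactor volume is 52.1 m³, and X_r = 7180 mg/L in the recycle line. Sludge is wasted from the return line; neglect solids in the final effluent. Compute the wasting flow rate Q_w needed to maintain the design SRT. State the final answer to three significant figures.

Q_w = (V·X)/(θ_c X_r) = 52.10 × 2000 / (11.8 × 7180) = 1.230 m³/d.

Q_w ≈ 1.23 m³/d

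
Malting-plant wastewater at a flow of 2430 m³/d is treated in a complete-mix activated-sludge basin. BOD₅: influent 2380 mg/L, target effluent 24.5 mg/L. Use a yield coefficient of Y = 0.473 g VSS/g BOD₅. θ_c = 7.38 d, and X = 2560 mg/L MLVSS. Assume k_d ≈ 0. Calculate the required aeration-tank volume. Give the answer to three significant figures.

V ≈ 7800 m³

Biomass mass balance (decay neglected): V·X = Y·Q·(S₀ − S)·θ_c, so V = 0.473 × 2430 × (2380 − 24.5) × 7.38 / 2560 = 7805 m³.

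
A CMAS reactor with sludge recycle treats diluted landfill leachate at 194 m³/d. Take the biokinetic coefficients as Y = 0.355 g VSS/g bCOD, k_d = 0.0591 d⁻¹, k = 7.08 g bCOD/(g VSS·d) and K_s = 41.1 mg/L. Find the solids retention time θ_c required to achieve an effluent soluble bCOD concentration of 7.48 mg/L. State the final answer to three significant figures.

θ_c ≈ 3.05 d

At the target effluent, Y k S/(K_s+S) = 0.355×7.08×7.48/48.58 = 0.3870 d⁻¹.
θ_c = 1/(μ − k_d) = 1/(0.3870 − 0.0591) = 1/0.3279 = 3.050 d.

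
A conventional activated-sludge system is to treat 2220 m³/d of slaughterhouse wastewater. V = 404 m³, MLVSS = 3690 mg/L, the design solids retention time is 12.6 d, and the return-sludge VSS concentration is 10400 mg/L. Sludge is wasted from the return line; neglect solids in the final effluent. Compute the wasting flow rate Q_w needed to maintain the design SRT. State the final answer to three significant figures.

Q_w = (V·X)/(θ_c X_r) = 404.0 × 3690 / (12.6 × 10400) = 11.38 m³/d.

Q_w ≈ 11.4 m³/d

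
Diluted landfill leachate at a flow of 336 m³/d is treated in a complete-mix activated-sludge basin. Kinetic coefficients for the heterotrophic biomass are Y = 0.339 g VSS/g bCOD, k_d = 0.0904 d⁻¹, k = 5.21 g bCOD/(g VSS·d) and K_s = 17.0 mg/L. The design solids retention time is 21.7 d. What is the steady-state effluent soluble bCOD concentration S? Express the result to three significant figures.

Effluent substrate depends only on kinetics and SRT: S = K_s(1 + k_d θ_c) / [θ_c(Yk − k_d) − 1] = 17.0 × (1 + 0.0904 × 21.7) / [21.7 × (0.339 × 5.21 − 0.0904) − 1] = 50.35 / 35.36 = 1.424 mg/L.

S ≈ 1.42 mg/L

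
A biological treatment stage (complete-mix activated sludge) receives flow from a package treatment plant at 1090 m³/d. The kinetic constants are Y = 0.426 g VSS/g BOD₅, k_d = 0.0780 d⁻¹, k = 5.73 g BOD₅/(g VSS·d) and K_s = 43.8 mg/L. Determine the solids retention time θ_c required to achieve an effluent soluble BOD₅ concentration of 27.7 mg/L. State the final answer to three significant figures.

At the target effluent, Y k S/(K_s+S) = 0.426×5.73×27.7/71.50 = 0.9457 d⁻¹.
θ_c = 1/(μ − k_d) = 1/(0.9457 − 0.0780) = 1/0.8677 = 1.153 d.

θ_c ≈ 1.15 d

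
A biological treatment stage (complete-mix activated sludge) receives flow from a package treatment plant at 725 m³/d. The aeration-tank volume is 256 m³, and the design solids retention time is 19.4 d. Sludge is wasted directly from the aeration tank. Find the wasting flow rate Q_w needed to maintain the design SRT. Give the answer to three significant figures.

Wasting from the aeration tank: Q_w = V / θ_c = 256.0 / 19.4 = 13.20 m³/d.

Q_w ≈ 13.2 m³/d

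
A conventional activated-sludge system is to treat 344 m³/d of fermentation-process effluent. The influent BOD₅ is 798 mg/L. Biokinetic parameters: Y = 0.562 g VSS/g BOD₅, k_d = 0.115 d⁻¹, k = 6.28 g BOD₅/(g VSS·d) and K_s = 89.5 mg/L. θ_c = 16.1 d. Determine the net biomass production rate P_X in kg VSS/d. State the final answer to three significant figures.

P_X ≈ 53.8 kg VSS/d

Effluent substrate depends only on kinetics and SRT: S = K_s(1 + k_d θ_c) / [θ_c(Yk − k_d) − 1] = 89.5 × (1 + 0.115 × 16.1) / [16.1 × (0.562 × 6.28 − 0.115) − 1] = 255.2 / 53.97 = 4.729 mg/L.
Y_obs = Y / (1 + k_d θ_c) = 0.562 / (1 + 0.115 × 16.1) = 0.562 / 2.852 = 0.1971.
Substrate removed = Q·(S₀ − S) = 344 m³/d × (798 − 4.73) g/m³ = 2.73×10^5 g/d = 272.9 kg/d.
So the net sludge growth is P_X = 0.1971 × 272.9 = 53.78 kg VSS/d.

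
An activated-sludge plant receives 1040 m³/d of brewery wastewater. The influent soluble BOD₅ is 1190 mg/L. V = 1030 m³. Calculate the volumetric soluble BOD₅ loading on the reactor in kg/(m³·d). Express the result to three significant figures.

L_v ≈ 1.20 kg soluble BOD₅/(m³·d)

Volumetric loading L_v = Q·S₀ / V = 1040 × 1190 g/m³ / 1030 m³ = 1202 g/(m³·d) = 1.202 kg soluble BOD₅/(m³·d).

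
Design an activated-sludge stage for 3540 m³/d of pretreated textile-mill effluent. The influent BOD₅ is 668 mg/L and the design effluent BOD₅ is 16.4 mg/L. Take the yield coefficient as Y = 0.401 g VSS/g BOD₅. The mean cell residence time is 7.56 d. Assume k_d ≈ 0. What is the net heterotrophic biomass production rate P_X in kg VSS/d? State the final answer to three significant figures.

P_X ≈ 925 kg VSS/d

No decay correction is needed, so Y_obs = Y = 0.401.
Substrate removed = Q·(S₀ − S) = 3540 m³/d × (668 − 16.4) g/m³ = 2.31×10^6 g/d = 2307 kg/d.
Net biomass production P_X = Y_obs × Q·(S₀ − S) = 0.4010 × 2307 = 925.0 kg VSS/d.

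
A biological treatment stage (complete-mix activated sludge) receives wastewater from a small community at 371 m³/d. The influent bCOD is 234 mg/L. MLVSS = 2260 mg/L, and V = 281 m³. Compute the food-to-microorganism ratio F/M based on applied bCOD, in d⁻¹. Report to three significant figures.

F/M ≈ 0.137 d⁻¹

Food-to-microorganism ratio F/M = Q S₀ / (V X) = 371 × 234 / (281.0 × 2260) = 0.1367 d⁻¹.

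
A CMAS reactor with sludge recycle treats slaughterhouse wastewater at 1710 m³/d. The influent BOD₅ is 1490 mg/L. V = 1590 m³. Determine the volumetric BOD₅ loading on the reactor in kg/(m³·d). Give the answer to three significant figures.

Applied BOD₅ load per unit volume = Q·S₀/V = (1710 × 1490/1000)/1590 = 1.602 kg BOD₅·m⁻³·d⁻¹.

L_v ≈ 1.60 kg BOD₅/(m³·d)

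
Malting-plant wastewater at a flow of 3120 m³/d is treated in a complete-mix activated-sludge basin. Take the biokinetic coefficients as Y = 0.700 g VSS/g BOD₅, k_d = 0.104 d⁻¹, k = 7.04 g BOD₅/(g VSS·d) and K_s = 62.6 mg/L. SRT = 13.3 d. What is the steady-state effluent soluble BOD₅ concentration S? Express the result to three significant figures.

Effluent substrate depends only on kinetics and SRT: S = K_s(1 + k_d θ_c) / [θ_c(Yk − k_d) − 1] = 62.6 × (1 + 0.104 × 13.3) / [13.3 × (0.700 × 7.04 − 0.104) − 1] = 149.2 / 63.16 = 2.362 mg/L.

S ≈ 2.36 mg/L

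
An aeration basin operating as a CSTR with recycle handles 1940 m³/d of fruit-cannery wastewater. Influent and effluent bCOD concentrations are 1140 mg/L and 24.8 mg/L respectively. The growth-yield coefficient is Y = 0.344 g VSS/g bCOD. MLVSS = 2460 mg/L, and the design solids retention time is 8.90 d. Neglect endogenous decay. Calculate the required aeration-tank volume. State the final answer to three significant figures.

V ≈ 2690 m³

V·X = Y·Q·ΔS·θ_c gives V = 0.344 × 1940 × (1140 − 24.8) × 8.90 / 2460 = 2693 m³.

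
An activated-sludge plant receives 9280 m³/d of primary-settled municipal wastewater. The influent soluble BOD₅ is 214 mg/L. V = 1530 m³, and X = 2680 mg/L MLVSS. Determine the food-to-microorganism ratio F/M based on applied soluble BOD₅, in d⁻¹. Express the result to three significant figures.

Food-to-microorganism ratio F/M = Q S₀ / (V X) = 9280 × 214 / (1530 × 2680) = 0.4843 d⁻¹.

F/M ≈ 0.484 d⁻¹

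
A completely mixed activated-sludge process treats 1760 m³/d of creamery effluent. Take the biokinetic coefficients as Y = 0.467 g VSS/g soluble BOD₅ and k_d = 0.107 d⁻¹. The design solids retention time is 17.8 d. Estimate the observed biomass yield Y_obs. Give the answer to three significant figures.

Y_obs = Y / (1 + k_d θ_c) = 0.467 / (1 + 0.107 × 17.8) = 0.467 / 2.905 = 0.1608.

Y_obs ≈ 0.161 g VSS/g soluble BOD₅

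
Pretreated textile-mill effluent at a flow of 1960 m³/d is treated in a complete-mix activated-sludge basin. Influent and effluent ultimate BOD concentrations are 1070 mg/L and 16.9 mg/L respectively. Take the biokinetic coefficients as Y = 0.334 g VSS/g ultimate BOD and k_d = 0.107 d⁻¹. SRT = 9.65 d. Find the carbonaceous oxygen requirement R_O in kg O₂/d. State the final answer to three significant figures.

Y_obs = Y / (1 + k_d θ_c) = 0.334 / (1 + 0.107 × 9.65) = 0.334 / 2.033 = 0.1643.
ΔS = 1070 − 16.9 = 1053 mg/L, so the substrate removal rate is 1960 × 1053/1000 = 2064 kg ultimate BOD/d.
Biomass synthesised: P_X = Y_obs × 2064 = 339.2 kg VSS/d.
Carbonaceous O₂ demand = substrate oxidised − cell-mass equivalent = 2064 − 1.42 × 339.2 = 1582 kg O₂/d.

R_O ≈ 1580 kg O₂/d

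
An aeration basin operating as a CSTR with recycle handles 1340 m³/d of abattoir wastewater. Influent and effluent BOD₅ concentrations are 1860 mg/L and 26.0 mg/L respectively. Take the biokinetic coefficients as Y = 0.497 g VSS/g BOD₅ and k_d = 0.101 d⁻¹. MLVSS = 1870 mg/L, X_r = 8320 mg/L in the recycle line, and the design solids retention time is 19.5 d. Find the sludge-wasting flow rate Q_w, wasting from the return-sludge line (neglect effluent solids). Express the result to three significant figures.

Q_w ≈ 49.4 m³/d

Steady-state biomass mass balance: V·X·(1 + k_d·θ_c) = Y·Q·(S₀ − S)·θ_c, so V = 0.497 × 1340 × (1860 − 26.0) × 19.5 / [1870 × (1 + 0.101 × 19.5)] = 2.38×10^7 / 5553 = 4289 m³.
Q_w = (V·X)/(θ_c X_r) = 4289 × 1870 / (19.5 × 8320) = 49.44 m³/d.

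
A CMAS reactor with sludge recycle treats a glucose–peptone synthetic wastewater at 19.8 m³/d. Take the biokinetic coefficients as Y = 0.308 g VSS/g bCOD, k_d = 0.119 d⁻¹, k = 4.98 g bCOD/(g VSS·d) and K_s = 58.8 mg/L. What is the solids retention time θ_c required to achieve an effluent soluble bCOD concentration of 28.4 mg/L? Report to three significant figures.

Specific growth rate at S = 28.4 mg/L: μ = YkS/(K_s+S) = 0.308·4.98·28.4/(58.8+28.4) = 0.4996 d⁻¹.
Then 1/θ_c = μ − k_d = 0.4996 − 0.119 = 0.3806 d⁻¹, giving θ_c = 2.628 d.

θ_c ≈ 2.63 d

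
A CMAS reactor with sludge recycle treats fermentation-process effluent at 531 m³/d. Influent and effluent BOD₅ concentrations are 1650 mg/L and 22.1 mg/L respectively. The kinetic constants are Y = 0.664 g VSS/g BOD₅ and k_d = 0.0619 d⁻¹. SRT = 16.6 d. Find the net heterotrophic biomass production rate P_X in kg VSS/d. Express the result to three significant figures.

P_X ≈ 283 kg VSS/d

Correct the yield for decay: Y_obs = Y/(1 + k_d θ_c) = 0.664 / (1 + 0.0619 × 16.6) = 0.664 / 2.028 = 0.3275.
Mass of BOD₅ removed per day: Q(S₀ − S) = 531 × 1628 g/m³ = 864.4 kg/d.
Biomass produced: P_X = Y_obs·Q·ΔS = 0.3275 × 864.4 ≈ 283.1 kg VSS/d.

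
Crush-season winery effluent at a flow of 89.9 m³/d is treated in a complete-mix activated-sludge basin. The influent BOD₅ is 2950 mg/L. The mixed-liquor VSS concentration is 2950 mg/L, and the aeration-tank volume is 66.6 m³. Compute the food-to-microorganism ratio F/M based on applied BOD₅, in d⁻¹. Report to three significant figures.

F/M ≈ 1.35 d⁻¹

Food-to-microorganism ratio F/M = Q S₀ / (V X) = 89.9 × 2950 / (66.60 × 2950) = 1.350 d⁻¹.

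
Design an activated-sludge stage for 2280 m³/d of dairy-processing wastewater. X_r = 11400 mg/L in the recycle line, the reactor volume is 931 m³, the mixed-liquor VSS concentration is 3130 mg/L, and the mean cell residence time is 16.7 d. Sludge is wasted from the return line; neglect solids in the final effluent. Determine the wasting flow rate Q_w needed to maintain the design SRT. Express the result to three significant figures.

Q_w ≈ 15.3 m³/d

Q_w = (V·X)/(θ_c X_r) = 931.0 × 3130 / (16.7 × 11400) = 15.31 m³/d.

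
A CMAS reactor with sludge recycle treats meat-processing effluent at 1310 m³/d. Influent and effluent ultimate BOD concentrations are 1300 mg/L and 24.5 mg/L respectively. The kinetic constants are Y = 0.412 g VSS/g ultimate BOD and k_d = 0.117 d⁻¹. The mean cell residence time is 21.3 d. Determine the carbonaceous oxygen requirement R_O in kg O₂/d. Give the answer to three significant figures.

R_O ≈ 1390 kg O₂/d

Observed yield with endogenous decay: Y_obs = Y / (1 + k_d·θ_c) = 0.412 / (1 + 0.117 × 21.3) = 0.412 / 3.492 = 0.1180 g VSS/g ultimate BOD.
Substrate removed = Q·(S₀ − S) = 1310 m³/d × (1300 − 24.5) g/m³ = 1.67×10^6 g/d = 1671 kg/d.
P_X = Y_obs·Q·(S₀ − S) = 0.1180 × 1671 = 197.1 kg VSS/d.
Carbonaceous O₂ demand = substrate oxidised − cell-mass equivalent = 1671 − 1.42 × 197.1 = 1391 kg O₂/d.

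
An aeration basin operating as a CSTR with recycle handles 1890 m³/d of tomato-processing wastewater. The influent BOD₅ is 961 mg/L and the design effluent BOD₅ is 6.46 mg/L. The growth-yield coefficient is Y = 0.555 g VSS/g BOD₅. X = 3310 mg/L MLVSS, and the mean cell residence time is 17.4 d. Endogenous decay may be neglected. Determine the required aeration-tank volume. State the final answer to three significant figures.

Biomass mass balance (decay neglected): V·X = Y·Q·(S₀ − S)·θ_c, so V = 0.555 × 1890 × (961 − 6.46) × 17.4 / 3310 = 5263 m³.

V ≈ 5260 m³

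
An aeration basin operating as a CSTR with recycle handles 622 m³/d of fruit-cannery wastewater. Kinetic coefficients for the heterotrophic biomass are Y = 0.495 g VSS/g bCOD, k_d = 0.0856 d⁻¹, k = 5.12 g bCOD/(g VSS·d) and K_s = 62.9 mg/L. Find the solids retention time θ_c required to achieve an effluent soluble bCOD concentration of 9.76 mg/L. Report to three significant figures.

From 1/θ_c = Y·k·S/(K_s + S) − k_d: Y·k·S/(K_s+S) = 0.495 × 5.12 × 9.76 / (62.9 + 9.76) = 0.3404 d⁻¹.
Then 1/θ_c = μ − k_d = 0.3404 − 0.0856 = 0.2548 d⁻¹, giving θ_c = 3.924 d.

θ_c ≈ 3.92 d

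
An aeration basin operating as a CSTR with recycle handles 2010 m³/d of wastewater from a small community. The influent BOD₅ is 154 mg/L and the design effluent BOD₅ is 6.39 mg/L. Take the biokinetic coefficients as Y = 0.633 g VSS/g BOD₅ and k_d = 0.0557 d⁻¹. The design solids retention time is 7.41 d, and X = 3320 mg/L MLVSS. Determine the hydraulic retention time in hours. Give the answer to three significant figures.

τ ≈ 3.54 h

From the SRT design equation V = Y Q (S₀−S) θ_c / [X (1 + k_d θ_c)] = 0.633 × 2010 × (154 − 6.39) × 7.41 / [3320 × (1 + 0.0557 × 7.41)] = 1.39×10^6 / 4690 = 296.7 m³.
τ = V/Q = 296.7/2010 = 0.1476 d, or 3.543 h.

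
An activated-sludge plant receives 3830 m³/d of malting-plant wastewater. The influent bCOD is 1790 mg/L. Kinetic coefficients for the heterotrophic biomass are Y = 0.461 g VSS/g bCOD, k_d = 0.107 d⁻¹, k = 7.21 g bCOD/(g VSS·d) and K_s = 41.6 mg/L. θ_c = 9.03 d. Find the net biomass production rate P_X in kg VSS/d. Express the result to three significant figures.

For a completely mixed reactor with recycle the Lawrence–McCarty relation gives S = K_s·(1 + k_d·θ_c) / [θ_c·(Y·k − k_d) − 1] = 41.6 × (1 + 0.107 × 9.03) / [9.03 × (0.461 × 7.21 − 0.107) − 1] = 81.79 / 28.05 = 2.916 mg/L.
Y_obs = Y / (1 + k_d θ_c) = 0.461 / (1 + 0.107 × 9.03) = 0.461 / 1.966 = 0.2345.
ΔS = 1790 − 2.92 = 1787 mg/L, so the substrate removal rate is 3830 × 1787/1000 = 6845 kg bCOD/d.
Biomass produced: P_X = Y_obs·Q·ΔS = 0.2345 × 6845 ≈ 1605 kg VSS/d.

P_X ≈ 1600 kg VSS/d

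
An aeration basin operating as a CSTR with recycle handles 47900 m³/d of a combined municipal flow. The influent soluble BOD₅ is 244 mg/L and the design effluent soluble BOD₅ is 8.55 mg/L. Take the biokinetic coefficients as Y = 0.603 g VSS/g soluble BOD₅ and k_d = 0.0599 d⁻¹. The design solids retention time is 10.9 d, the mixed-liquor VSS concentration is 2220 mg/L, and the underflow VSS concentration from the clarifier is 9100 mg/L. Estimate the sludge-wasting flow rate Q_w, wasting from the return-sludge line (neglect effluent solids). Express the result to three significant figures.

Rearranging the biomass balance for a CMAS with decay, V = Y·Q·ΔS·θ_c / [X·(1+k_d θ_c)] = 0.603 × 47900 × (244 − 8.55) × 10.9 / [2220 × (1 + 0.0599 × 10.9)] = 7.41×10^7 / 3669 = 20201 m³.
Wasting from the return line (neglecting effluent solids): Q_w = V·X / (θ_c·X_r) = 20201 × 2220 / (10.9 × 9100) = 452.1 m³/d.

Q_w ≈ 452 m³/d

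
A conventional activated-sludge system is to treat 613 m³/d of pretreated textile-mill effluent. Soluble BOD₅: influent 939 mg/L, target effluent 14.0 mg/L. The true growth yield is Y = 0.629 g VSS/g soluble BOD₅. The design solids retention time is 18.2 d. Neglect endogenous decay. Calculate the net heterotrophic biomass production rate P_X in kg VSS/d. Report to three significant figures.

P_X ≈ 357 kg VSS/d

With endogenous decay neglected, the observed yield equals the true yield: Y_obs = Y = 0.629 g VSS/g soluble BOD₅.
ΔS = 939 − 14.0 = 925.0 mg/L, so the substrate removal rate is 613 × 925.0/1000 = 567.0 kg soluble BOD₅/d.
Biomass produced: P_X = Y_obs·Q·ΔS = 0.6290 × 567.0 ≈ 356.7 kg VSS/d.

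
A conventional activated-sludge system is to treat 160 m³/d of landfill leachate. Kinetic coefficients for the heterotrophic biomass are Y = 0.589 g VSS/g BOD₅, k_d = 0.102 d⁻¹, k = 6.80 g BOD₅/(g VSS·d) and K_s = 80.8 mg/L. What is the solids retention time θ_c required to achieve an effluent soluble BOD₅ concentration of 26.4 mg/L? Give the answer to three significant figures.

From 1/θ_c = Y·k·S/(K_s + S) − k_d: Y·k·S/(K_s+S) = 0.589 × 6.80 × 26.4 / (80.8 + 26.4) = 0.9864 d⁻¹.
Then 1/θ_c = μ − k_d = 0.9864 − 0.102 = 0.8844 d⁻¹, giving θ_c = 1.131 d.

θ_c ≈ 1.13 d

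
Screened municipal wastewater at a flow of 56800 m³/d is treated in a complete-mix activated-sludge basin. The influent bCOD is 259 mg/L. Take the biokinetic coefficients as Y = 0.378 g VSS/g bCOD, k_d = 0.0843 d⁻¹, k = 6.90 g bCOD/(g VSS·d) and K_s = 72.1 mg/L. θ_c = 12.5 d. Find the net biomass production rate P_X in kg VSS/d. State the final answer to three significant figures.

Effluent substrate depends only on kinetics and SRT: S = K_s(1 + k_d θ_c) / [θ_c(Yk − k_d) − 1] = 72.1 × (1 + 0.0843 × 12.5) / [12.5 × (0.378 × 6.90 − 0.0843) − 1] = 148.1 / 30.55 = 4.847 mg/L.
The observed yield is Y_obs = Y/(1 + k_d·θ_c) = 0.378 / (1 + 0.0843 × 12.5) = 0.378 / 2.054 = 0.1841 g VSS per g bCOD removed.
Q·(S₀ − S) = 56800 × (259 − 4.85) × 10⁻³ = 14436 kg/d removed.
Biomass produced: P_X = Y_obs·Q·ΔS = 0.1841 × 14436 ≈ 2657 kg VSS/d.

P_X ≈ 2660 kg VSS/d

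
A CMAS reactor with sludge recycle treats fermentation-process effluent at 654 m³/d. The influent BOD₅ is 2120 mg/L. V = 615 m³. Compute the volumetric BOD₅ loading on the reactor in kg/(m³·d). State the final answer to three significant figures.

L_v = Q S₀ / V = 654 × 2120 × 10⁻³ / 615.0 = 2.254 kg/(m³·d).

L_v ≈ 2.25 kg BOD₅/(m³·d)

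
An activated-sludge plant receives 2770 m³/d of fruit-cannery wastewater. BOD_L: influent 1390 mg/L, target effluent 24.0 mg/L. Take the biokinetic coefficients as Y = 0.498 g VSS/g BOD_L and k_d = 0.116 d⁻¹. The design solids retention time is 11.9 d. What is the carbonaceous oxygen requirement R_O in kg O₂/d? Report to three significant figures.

R_O ≈ 2660 kg O₂/d

The observed yield is Y_obs = Y/(1 + k_d·θ_c) = 0.498 / (1 + 0.116 × 11.9) = 0.498 / 2.380 = 0.2092 g VSS per g BOD_L removed.
Substrate removed = Q·(S₀ − S) = 2770 m³/d × (1390 − 24.0) g/m³ = 3.78×10^6 g/d = 3784 kg/d.
Biomass synthesised: P_X = Y_obs × 3784 = 791.6 kg VSS/d.
R_O = Q·(S₀ − S) − 1.42·P_X = 3784 − 1.42 × 791.6 = 2660 kg O₂/d.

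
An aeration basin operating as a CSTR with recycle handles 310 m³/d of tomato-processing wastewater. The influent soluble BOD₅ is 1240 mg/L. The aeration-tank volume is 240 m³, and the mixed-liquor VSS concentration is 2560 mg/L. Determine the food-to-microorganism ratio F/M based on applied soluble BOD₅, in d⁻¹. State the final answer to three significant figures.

F/M ≈ 0.626 d⁻¹

Food-to-microorganism ratio F/M = Q S₀ / (V X) = 310 × 1240 / (240.0 × 2560) = 0.6257 d⁻¹.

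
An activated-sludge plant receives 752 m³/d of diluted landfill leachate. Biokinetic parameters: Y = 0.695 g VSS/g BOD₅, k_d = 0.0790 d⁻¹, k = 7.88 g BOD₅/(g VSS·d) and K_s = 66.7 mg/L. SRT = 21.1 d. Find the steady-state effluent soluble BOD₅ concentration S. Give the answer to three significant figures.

Effluent substrate depends only on kinetics and SRT: S = K_s(1 + k_d θ_c) / [θ_c(Yk − k_d) − 1] = 66.7 × (1 + 0.0790 × 21.1) / [21.1 × (0.695 × 7.88 − 0.0790) − 1] = 177.9 / 112.9 = 1.576 mg/L.

S ≈ 1.58 mg/L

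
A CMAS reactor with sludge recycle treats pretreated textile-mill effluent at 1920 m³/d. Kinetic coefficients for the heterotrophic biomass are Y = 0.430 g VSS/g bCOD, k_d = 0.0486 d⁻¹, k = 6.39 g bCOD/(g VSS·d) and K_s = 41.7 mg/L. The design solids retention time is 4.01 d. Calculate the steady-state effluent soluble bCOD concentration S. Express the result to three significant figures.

S ≈ 5.07 mg/L

From the Monod/SRT balance for a CMAS, S = K_s·(1+k_d θ_c)/[θ_c·(Y k − k_d) − 1] = 41.7 × (1 + 0.0486 × 4.01) / [4.01 × (0.430 × 6.39 − 0.0486) − 1] = 49.83 / 9.823 = 5.072 mg/L.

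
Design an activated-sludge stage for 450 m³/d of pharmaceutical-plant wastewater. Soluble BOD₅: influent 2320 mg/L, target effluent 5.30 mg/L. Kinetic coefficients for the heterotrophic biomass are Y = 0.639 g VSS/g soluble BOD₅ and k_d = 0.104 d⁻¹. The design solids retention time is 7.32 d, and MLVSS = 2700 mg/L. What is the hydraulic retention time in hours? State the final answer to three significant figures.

τ ≈ 54.6 h

Steady-state biomass mass balance: V·X·(1 + k_d·θ_c) = Y·Q·(S₀ − S)·θ_c, so V = 0.639 × 450 × (2320 − 5.30) × 7.32 / [2700 × (1 + 0.104 × 7.32)] = 4.87×10^6 / 4755 = 1025 m³.
HRT = V/Q = 1025 m³ / 450 m³·d⁻¹ = 2.277 d × 24 = 54.64 h.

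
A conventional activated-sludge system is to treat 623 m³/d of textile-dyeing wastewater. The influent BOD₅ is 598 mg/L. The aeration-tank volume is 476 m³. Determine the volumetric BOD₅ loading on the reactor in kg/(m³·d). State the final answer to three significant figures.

L_v ≈ 0.783 kg BOD₅/(m³·d)

Applied BOD₅ load per unit volume = Q·S₀/V = (623 × 598/1000)/476.0 = 0.7827 kg BOD₅·m⁻³·d⁻¹.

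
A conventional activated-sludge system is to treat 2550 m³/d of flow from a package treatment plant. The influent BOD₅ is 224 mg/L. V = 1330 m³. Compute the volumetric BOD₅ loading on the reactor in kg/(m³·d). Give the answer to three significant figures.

L_v ≈ 0.429 kg BOD₅/(m³·d)

L_v = Q S₀ / V = 2550 × 224 × 10⁻³ / 1330 = 0.4295 kg/(m³·d).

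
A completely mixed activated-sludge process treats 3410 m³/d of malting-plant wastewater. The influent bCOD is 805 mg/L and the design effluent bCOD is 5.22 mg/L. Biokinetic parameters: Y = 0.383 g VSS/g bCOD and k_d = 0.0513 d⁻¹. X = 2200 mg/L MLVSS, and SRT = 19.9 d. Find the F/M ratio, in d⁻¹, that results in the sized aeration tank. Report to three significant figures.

Rearranging the biomass balance for a CMAS with decay, V = Y·Q·ΔS·θ_c / [X·(1+k_d θ_c)] = 0.383 × 3410 × (805 − 5.22) × 19.9 / [2200 × (1 + 0.0513 × 19.9)] = 2.08×10^7 / 4446 = 4675 m³.
Food-to-microorganism ratio F/M = Q S₀ / (V X) = 3410 × 805 / (4675 × 2200) = 0.2669 d⁻¹.

F/M ≈ 0.267 d⁻¹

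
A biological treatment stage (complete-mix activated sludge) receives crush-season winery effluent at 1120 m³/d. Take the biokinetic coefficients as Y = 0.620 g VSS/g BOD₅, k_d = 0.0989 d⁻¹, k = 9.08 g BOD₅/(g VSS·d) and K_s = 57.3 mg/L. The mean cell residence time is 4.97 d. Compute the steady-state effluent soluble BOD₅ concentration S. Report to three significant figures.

Effluent substrate depends only on kinetics and SRT: S = K_s(1 + k_d θ_c) / [θ_c(Yk − k_d) − 1] = 57.3 × (1 + 0.0989 × 4.97) / [4.97 × (0.620 × 9.08 − 0.0989) − 1] = 85.46 / 26.49 = 3.227 mg/L.

S ≈ 3.23 mg/L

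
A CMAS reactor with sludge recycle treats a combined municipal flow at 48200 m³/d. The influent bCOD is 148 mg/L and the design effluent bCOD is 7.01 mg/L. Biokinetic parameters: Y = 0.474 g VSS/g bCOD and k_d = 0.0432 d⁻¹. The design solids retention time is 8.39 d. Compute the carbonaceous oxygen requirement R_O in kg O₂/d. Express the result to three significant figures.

R_O ≈ 3440 kg O₂/d

Observed yield with endogenous decay: Y_obs = Y / (1 + k_d·θ_c) = 0.474 / (1 + 0.0432 × 8.39) = 0.474 / 1.362 = 0.3479 g VSS/g bCOD.
ΔS = 148 − 7.01 = 141.0 mg/L, so the substrate removal rate is 48200 × 141.0/1000 = 6796 kg bCOD/d.
P_X = Y_obs·Q·(S₀ − S) = 0.3479 × 6796 = 2364 kg VSS/d.
Carbonaceous O₂ demand = substrate oxidised − cell-mass equivalent = 6796 − 1.42 × 2364 = 3438 kg O₂/d.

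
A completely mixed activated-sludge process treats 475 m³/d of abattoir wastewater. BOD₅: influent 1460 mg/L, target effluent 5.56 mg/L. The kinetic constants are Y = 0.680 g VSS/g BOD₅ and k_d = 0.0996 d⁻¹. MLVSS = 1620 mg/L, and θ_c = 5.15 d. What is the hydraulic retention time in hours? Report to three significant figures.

τ ≈ 49.9 h

Steady-state biomass mass balance: V·X·(1 + k_d·θ_c) = Y·Q·(S₀ − S)·θ_c, so V = 0.680 × 475 × (1460 − 5.56) × 5.15 / [1620 × (1 + 0.0996 × 5.15)] = 2.42×10^6 / 2451 = 987.1 m³.
τ = V/Q = 987.1/475 = 2.078 d, or 49.88 h.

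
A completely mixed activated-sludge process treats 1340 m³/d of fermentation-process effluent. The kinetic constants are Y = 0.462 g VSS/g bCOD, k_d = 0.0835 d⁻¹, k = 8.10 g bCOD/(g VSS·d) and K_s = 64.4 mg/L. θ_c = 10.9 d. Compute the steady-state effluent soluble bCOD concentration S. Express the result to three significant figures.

From the Monod/SRT balance for a CMAS, S = K_s·(1+k_d θ_c)/[θ_c·(Y k − k_d) − 1] = 64.4 × (1 + 0.0835 × 10.9) / [10.9 × (0.462 × 8.10 − 0.0835) − 1] = 123.0 / 38.88 = 3.164 mg/L.

S ≈ 3.16 mg/L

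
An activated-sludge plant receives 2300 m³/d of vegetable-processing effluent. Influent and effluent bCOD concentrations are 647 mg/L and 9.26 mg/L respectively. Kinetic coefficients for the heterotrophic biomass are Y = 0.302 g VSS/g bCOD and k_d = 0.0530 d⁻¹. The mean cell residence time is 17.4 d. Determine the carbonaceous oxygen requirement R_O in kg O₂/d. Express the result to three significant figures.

R_O ≈ 1140 kg O₂/d

Observed yield with endogenous decay: Y_obs = Y / (1 + k_d·θ_c) = 0.302 / (1 + 0.0530 × 17.4) = 0.302 / 1.922 = 0.1571 g VSS/g bCOD.
Q·(S₀ − S) = 2300 × (647 − 9.26) × 10⁻³ = 1467 kg/d removed.
Net sludge production P_X = 0.1571 × 1467 = 230.5 kg VSS/d.
Carbonaceous O₂ demand = substrate oxidised − cell-mass equivalent = 1467 − 1.42 × 230.5 = 1140 kg O₂/d.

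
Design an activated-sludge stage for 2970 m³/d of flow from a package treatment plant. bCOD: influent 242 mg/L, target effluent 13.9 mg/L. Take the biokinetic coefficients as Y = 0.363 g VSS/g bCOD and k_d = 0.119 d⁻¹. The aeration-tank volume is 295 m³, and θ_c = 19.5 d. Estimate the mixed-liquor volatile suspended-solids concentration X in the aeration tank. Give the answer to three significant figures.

X = Y·Q·ΔS·θ_c / [V·(1 + k_d θ_c)] = 0.363 × 2970 × (242 − 13.9) × 19.5 / [295 × (1 + 0.119 × 19.5)] = 4896 mg/L.

X ≈ 4900 mg/L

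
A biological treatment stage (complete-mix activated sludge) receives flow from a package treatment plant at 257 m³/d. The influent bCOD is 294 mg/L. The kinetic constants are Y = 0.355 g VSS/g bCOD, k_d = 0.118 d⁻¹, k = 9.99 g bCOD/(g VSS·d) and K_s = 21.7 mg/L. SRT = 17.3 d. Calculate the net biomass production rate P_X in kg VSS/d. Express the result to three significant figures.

P_X ≈ 8.79 kg VSS/d

For a completely mixed reactor with recycle the Lawrence–McCarty relation gives S = K_s·(1 + k_d·θ_c) / [θ_c·(Y·k − k_d) − 1] = 21.7 × (1 + 0.118 × 17.3) / [17.3 × (0.355 × 9.99 − 0.118) − 1] = 66.00 / 58.31 = 1.132 mg/L.
The observed yield is Y_obs = Y/(1 + k_d·θ_c) = 0.355 / (1 + 0.118 × 17.3) = 0.355 / 3.041 = 0.1167 g VSS per g bCOD removed.
Mass of bCOD removed per day: Q(S₀ − S) = 257 × 292.9 g/m³ = 75.27 kg/d.
So the net sludge growth is P_X = 0.1167 × 75.27 = 8.785 kg VSS/d.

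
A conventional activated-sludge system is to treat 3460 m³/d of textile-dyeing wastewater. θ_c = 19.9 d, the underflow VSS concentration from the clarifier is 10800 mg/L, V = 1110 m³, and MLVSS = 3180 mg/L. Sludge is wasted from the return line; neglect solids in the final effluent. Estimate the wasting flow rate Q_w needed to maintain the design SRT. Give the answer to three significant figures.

Q_w ≈ 16.4 m³/d

Wasting from the return line (neglecting effluent solids): Q_w = V·X / (θ_c·X_r) = 1110 × 3180 / (19.9 × 10800) = 16.42 m³/d.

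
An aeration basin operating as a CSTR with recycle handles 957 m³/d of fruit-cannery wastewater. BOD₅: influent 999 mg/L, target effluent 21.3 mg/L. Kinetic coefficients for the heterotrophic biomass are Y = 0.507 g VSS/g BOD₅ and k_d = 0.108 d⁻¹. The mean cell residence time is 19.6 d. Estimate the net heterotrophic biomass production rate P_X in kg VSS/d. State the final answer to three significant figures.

P_X ≈ 152 kg VSS/d

Correct the yield for decay: Y_obs = Y/(1 + k_d θ_c) = 0.507 / (1 + 0.108 × 19.6) = 0.507 / 3.117 = 0.1627.
Mass of BOD₅ removed per day: Q(S₀ − S) = 957 × 977.7 g/m³ = 935.7 kg/d.
P_X = Y_obs · Q(S₀ − S) = 0.1627 × 935.7 = 152.2 kg VSS/d.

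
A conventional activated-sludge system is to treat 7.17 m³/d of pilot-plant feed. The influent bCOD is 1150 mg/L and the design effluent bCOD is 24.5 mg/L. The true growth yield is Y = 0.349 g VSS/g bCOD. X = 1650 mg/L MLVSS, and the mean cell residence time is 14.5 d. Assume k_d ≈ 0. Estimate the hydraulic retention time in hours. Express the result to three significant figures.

τ ≈ 82.8 h

V·X = Y·Q·ΔS·θ_c gives V = 0.349 × 7.17 × (1150 − 24.5) × 14.5 / 1650 = 24.75 m³.
HRT = V/Q = 24.75 m³ / 7.17 m³·d⁻¹ = 3.452 d × 24 = 82.84 h.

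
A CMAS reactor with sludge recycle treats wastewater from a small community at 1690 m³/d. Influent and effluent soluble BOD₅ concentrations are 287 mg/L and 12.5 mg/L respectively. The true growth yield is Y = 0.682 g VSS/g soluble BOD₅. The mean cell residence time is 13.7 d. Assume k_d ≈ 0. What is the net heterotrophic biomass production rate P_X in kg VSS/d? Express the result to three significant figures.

Since k_d ≈ 0, Y_obs = Y = 0.682 g VSS/g soluble BOD₅.
Substrate removed = Q·(S₀ − S) = 1690 m³/d × (287 − 12.5) g/m³ = 4.64×10^5 g/d = 463.9 kg/d.
So the net sludge growth is P_X = 0.6820 × 463.9 = 316.4 kg VSS/d.

P_X ≈ 316 kg VSS/d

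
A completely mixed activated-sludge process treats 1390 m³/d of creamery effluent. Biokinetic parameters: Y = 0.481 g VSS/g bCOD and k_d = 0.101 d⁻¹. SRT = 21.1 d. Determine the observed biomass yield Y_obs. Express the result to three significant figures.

Y_obs ≈ 0.154 g VSS/g bCOD

Observed yield with endogenous decay: Y_obs = Y / (1 + k_d·θ_c) = 0.481 / (1 + 0.101 × 21.1) = 0.481 / 3.131 = 0.1536 g VSS/g bCOD.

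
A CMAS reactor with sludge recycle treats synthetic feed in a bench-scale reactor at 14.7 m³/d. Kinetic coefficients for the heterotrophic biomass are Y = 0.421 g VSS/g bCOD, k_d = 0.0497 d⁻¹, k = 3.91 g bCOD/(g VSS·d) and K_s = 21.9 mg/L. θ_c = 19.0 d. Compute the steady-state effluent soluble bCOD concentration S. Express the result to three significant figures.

S ≈ 1.45 mg/L

From the Monod/SRT balance for a CMAS, S = K_s·(1+k_d θ_c)/[θ_c·(Y k − k_d) − 1] = 21.9 × (1 + 0.0497 × 19.0) / [19.0 × (0.421 × 3.91 − 0.0497) − 1] = 42.58 / 29.33 = 1.452 mg/L.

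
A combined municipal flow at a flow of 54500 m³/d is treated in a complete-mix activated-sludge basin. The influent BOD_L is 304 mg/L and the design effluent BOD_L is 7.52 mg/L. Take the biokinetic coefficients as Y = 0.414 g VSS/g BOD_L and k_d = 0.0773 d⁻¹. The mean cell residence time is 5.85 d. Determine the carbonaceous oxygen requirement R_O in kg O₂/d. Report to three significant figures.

The observed yield is Y_obs = Y/(1 + k_d·θ_c) = 0.414 / (1 + 0.0773 × 5.85) = 0.414 / 1.452 = 0.2851 g VSS per g BOD_L removed.
Q·(S₀ − S) = 54500 × (304 − 7.52) × 10⁻³ = 16158 kg/d removed.
Biomass synthesised: P_X = Y_obs × 16158 = 4606 kg VSS/d.
R_O = Q·ΔS − 1.42 P_X = 16158 − 6541 = 9617 kg O₂/d.

R_O ≈ 9620 kg O₂/d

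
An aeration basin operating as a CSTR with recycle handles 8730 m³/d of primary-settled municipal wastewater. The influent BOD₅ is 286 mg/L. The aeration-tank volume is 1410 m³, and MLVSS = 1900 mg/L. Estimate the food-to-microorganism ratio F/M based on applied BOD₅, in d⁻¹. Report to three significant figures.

Food-to-microorganism ratio F/M = Q S₀ / (V X) = 8730 × 286 / (1410 × 1900) = 0.9320 d⁻¹.

F/M ≈ 0.932 d⁻¹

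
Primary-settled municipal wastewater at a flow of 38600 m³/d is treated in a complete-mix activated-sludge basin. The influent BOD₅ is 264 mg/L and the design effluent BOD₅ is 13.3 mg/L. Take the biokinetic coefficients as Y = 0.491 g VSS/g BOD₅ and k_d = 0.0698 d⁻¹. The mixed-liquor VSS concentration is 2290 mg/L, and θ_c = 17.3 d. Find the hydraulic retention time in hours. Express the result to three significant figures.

τ ≈ 10.1 h

From the SRT design equation V = Y Q (S₀−S) θ_c / [X (1 + k_d θ_c)] = 0.491 × 38600 × (264 − 13.3) × 17.3 / [2290 × (1 + 0.0698 × 17.3)] = 8.22×10^7 / 5055 = 16260 m³.
Hydraulic retention time τ = V/Q = 16260 / 38600 = 0.4212 d = 10.11 h.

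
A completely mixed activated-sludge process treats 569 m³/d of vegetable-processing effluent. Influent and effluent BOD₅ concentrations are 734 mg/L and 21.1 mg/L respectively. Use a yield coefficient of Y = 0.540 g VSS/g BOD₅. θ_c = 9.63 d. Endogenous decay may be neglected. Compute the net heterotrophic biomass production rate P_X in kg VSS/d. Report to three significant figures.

Since k_d ≈ 0, Y_obs = Y = 0.540 g VSS/g BOD₅.
Mass of BOD₅ removed per day: Q(S₀ − S) = 569 × 712.9 g/m³ = 405.6 kg/d.
Net biomass production P_X = Y_obs × Q·(S₀ − S) = 0.5400 × 405.6 = 219.0 kg VSS/d.

P_X ≈ 219 kg VSS/d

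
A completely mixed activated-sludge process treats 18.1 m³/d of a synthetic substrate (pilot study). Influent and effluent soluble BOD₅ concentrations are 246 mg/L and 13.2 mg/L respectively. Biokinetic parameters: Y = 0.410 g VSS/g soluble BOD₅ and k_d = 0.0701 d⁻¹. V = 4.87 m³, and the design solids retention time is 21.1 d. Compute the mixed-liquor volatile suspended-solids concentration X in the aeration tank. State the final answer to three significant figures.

X = Y·Q·ΔS·θ_c / [V·(1 + k_d θ_c)] = 0.410 × 18.1 × (246 − 13.2) × 21.1 / [4.87 × (1 + 0.0701 × 21.1)] = 3019 mg/L.

X ≈ 3020 mg/L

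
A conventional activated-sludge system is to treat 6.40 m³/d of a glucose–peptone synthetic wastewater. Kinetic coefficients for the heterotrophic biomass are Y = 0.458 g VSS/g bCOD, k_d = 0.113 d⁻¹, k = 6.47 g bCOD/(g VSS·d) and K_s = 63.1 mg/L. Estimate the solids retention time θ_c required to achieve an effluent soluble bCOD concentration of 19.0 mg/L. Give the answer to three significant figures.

From 1/θ_c = Y·k·S/(K_s + S) − k_d: Y·k·S/(K_s+S) = 0.458 × 6.47 × 19.0 / (63.1 + 19.0) = 0.6858 d⁻¹.
1/θ_c = 0.6858 − 0.113 = 0.5728 d⁻¹, so θ_c = 1.746 d.

θ_c ≈ 1.75 d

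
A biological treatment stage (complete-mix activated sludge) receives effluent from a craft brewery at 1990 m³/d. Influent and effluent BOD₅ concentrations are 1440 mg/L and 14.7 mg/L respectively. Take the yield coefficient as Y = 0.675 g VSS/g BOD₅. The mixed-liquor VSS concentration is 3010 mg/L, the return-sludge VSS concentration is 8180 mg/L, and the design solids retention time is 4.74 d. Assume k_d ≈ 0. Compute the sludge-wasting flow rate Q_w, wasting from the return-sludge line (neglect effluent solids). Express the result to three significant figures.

Biomass mass balance (decay neglected): V·X = Y·Q·(S₀ − S)·θ_c, so V = 0.675 × 1990 × (1440 − 14.7) × 4.74 / 3010 = 3015 m³.
Wasting from the return line (neglecting effluent solids): Q_w = V·X / (θ_c·X_r) = 3015 × 3010 / (4.74 × 8180) = 234.1 m³/d.

Q_w ≈ 234 m³/d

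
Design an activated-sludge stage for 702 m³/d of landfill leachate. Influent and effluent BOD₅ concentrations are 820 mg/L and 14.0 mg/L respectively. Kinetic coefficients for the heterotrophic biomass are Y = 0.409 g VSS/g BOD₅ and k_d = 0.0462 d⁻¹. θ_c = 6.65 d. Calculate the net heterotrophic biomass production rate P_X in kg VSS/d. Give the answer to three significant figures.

The observed yield is Y_obs = Y/(1 + k_d·θ_c) = 0.409 / (1 + 0.0462 × 6.65) = 0.409 / 1.307 = 0.3129 g VSS per g BOD₅ removed.
Substrate removed = Q·(S₀ − S) = 702 m³/d × (820 − 14.0) g/m³ = 5.66×10^5 g/d = 565.8 kg/d.
P_X = Y_obs · Q(S₀ − S) = 0.3129 × 565.8 = 177.0 kg VSS/d.

P_X ≈ 177 kg VSS/d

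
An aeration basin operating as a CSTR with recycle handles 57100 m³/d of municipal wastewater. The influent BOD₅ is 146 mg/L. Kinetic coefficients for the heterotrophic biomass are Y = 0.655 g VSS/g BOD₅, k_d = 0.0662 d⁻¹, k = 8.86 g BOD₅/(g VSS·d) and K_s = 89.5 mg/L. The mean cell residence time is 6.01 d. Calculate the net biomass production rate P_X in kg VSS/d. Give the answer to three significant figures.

Effluent substrate depends only on kinetics and SRT: S = K_s(1 + k_d θ_c) / [θ_c(Yk − k_d) − 1] = 89.5 × (1 + 0.0662 × 6.01) / [6.01 × (0.655 × 8.86 − 0.0662) − 1] = 125.1 / 33.48 = 3.737 mg/L.
The observed yield is Y_obs = Y/(1 + k_d·θ_c) = 0.655 / (1 + 0.0662 × 6.01) = 0.655 / 1.398 = 0.4686 g VSS per g BOD₅ removed.
Substrate removed = Q·(S₀ − S) = 57100 m³/d × (146 − 3.74) g/m³ = 8.12×10^6 g/d = 8123 kg/d.
Biomass produced: P_X = Y_obs·Q·ΔS = 0.4686 × 8123 ≈ 3806 kg VSS/d.

P_X ≈ 3810 kg VSS/d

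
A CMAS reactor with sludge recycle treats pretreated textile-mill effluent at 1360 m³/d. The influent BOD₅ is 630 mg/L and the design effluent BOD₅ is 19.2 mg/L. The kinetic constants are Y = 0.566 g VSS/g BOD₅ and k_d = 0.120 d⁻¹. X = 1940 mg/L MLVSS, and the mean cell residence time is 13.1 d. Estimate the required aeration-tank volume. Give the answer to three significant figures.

V ≈ 1230 m³

From the SRT design equation V = Y Q (S₀−S) θ_c / [X (1 + k_d θ_c)] = 0.566 × 1360 × (630 − 19.2) × 13.1 / [1940 × (1 + 0.120 × 13.1)] = 6.16×10^6 / 4990 = 1234 m³.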